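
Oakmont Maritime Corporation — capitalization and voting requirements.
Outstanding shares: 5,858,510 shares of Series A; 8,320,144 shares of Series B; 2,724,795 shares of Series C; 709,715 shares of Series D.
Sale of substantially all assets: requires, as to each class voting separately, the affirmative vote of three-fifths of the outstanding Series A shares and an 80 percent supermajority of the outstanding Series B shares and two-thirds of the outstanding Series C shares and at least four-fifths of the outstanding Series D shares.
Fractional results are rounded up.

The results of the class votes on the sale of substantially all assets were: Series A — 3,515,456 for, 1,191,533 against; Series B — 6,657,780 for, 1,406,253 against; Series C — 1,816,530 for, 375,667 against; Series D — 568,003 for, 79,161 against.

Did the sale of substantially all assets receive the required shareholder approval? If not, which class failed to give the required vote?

Approved — every class gave the required vote.

Series A: 3/5 of 5858510 = 3515106; 3,515,106 required, 3,515,456 in favor — approved.
Series B: 4/5 of 8320144 = 6656115.20, rounded up to 6656116; 6,656,116 required, 6,657,780 in favor — approved.
Series C: 2/3 of 2724795 = 1816530; 1,816,530 required, 1,816,530 in favor — approved.
Series D: 4/5 of 709715 = 567772; 567,772 required, 568,003 in favor — approved.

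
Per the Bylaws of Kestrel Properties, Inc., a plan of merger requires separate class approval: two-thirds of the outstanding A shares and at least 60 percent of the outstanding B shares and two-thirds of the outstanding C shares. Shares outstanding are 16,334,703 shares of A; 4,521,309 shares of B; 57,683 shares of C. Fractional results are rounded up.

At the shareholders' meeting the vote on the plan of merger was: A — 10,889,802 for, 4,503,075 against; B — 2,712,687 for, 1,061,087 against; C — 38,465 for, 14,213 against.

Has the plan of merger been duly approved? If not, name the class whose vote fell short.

A: 2/3 of 16334703 = 10889802; 10,889,802 required, 10,889,802 in favor — approved.
B: 3/5 of 4521309 = 2712785.40, rounded up to 2712786; 2,712,786 required, 2,712,687 in favor — not approved.
C: 2/3 of 57683 = 38455.33, rounded up to 38456; 38,456 required, 38,465 in favor — approved.

Not approved — the B shares did not give the required vote.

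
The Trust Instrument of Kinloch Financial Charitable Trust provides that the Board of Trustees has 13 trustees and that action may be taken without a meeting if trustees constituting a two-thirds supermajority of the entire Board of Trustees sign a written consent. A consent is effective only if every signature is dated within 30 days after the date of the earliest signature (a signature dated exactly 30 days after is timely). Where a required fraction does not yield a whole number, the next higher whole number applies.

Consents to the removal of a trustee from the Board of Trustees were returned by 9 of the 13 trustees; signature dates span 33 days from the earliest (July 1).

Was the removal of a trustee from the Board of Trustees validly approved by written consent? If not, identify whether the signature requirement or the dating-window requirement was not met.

Signatures required: a two-thirds supermajority of 13 — 2/3 of 13 = 8.67, rounded up to 9, so 9 needed; 9 signed. Sufficient.
Dating window: the latest signature is 33 days after the earliest; the limit is 30 days. Outside the window.

Not effective — dating-window requirement not satisfied.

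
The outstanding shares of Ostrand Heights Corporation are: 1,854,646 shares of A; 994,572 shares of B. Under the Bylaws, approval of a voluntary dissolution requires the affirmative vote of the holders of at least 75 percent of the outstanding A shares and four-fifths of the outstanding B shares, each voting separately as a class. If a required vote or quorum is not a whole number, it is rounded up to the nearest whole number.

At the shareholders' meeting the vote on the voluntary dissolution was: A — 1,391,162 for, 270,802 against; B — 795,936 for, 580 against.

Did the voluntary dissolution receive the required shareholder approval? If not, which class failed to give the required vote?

A: 3/4 of 1854646 = 1390984.50, rounded up to 1390985; 1,390,985 required, 1,391,162 in favor — approved.
B: 4/5 of 994572 = 795657.60, rounded up to 795658; 795,658 required, 795,936 in favor — approved.

Approved — every class gave the required vote.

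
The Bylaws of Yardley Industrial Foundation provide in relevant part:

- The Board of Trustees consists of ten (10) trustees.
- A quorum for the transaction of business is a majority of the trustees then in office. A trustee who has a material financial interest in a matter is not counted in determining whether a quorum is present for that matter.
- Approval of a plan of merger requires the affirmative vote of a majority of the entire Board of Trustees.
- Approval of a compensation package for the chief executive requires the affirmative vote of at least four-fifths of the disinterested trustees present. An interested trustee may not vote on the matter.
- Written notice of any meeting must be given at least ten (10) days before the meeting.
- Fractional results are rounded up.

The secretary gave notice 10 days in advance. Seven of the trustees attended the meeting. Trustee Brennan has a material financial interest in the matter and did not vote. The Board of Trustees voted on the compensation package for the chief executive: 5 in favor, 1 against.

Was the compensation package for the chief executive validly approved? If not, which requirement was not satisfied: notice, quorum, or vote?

Valid — all requirements satisfied.

Notice: 10 days given; 10 required (10 ≥ 10). Satisfied.
Quorum: 7 present, but the 1 interested trustee does not count, leaving 6. Quorum is 6. Satisfied.
Vote: the compensation package for the chief executive requires four-fifths of the disinterested trustees present (7 − 1 = 6). 4/5 of 6 = 4.80, rounded up to 5, so 5 affirmative votes are needed; 5 voted in favor. Satisfied.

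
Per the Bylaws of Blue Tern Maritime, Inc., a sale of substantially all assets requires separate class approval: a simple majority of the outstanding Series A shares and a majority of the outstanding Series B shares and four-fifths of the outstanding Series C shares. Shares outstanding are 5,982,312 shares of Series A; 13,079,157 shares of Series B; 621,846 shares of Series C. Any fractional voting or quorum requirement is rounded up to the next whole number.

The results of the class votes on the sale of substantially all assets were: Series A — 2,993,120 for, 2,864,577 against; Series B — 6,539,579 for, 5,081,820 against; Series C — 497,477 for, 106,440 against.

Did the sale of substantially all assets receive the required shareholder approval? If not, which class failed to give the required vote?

Approved — every class gave the required vote.

Series A: a majority of 5982312 is 2991157; 2,991,157 required, 2,993,120 in favor — approved.
Series B: a majority of 13079157 is 6539579; 6,539,579 required, 6,539,579 in favor — approved.
Series C: 4/5 of 621846 = 497476.80, rounded up to 497477; 497,477 required, 497,477 in favor — approved.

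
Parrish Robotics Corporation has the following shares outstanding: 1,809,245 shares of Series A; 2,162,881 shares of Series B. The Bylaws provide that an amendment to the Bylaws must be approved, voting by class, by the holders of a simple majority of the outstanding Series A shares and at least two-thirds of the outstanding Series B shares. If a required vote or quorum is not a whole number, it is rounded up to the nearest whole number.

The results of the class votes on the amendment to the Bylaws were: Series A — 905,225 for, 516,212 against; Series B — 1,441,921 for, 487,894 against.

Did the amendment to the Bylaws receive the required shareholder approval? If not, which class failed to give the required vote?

Approved — every class gave the required vote.

Series A: a majority of 1809245 is 904623; 904,623 required, 905,225 in favor — approved.
Series B: 2/3 of 2162881 = 1441920.67, rounded up to 1441921; 1,441,921 required, 1,441,921 in favor — approved.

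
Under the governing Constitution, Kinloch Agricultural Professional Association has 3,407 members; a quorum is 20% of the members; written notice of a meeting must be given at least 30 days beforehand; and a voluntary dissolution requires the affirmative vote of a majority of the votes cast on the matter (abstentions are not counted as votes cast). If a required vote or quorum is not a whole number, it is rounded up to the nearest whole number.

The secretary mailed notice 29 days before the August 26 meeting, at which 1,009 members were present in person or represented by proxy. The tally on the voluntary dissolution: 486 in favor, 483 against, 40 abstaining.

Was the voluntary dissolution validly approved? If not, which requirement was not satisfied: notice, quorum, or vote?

Notice: 29 days given; 30 required. Not satisfied.
Quorum: 20% of 3,407 = 681.40, rounded up to 682; 1,009 present. Satisfied.
Vote: requires a majority of the votes cast (1,009 − 40 abstaining = 969); a majority of 969 is 485, so 485 needed; 486 in favor. Satisfied.

Invalid — notice requirement not satisfied.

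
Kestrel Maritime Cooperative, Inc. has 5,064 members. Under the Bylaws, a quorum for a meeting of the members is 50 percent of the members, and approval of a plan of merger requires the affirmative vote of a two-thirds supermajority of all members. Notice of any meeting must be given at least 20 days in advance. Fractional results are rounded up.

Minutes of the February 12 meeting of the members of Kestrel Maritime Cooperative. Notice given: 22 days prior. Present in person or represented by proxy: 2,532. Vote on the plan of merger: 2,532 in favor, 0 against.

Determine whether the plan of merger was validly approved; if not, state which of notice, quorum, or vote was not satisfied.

Invalid — vote requirement not satisfied.

Notice: 22 days given; 20 required. Satisfied.
Quorum: 50% of 5,064 = 2,532; 2,532 present. Satisfied.
Vote: requires two-thirds of all members (5,064); 2/3 of 5064 = 3376, so 3,376 needed; 2,532 in favor. Not satisfied.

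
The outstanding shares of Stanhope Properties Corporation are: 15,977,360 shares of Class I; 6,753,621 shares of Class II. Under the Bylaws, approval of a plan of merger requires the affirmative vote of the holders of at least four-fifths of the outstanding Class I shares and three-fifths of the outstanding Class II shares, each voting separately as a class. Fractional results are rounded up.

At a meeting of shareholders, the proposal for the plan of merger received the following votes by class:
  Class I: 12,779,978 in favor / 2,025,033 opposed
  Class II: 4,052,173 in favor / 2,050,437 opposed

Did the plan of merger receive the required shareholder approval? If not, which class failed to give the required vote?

Not approved — the Class I shares did not give the required vote.

Class I: 4/5 of 15977360 = 12781888; 12,781,888 required, 12,779,978 in favor — not approved.
Class II: 3/5 of 6753621 = 4052172.60, rounded up to 4052173; 4,052,173 required, 4,052,173 in favor — approved.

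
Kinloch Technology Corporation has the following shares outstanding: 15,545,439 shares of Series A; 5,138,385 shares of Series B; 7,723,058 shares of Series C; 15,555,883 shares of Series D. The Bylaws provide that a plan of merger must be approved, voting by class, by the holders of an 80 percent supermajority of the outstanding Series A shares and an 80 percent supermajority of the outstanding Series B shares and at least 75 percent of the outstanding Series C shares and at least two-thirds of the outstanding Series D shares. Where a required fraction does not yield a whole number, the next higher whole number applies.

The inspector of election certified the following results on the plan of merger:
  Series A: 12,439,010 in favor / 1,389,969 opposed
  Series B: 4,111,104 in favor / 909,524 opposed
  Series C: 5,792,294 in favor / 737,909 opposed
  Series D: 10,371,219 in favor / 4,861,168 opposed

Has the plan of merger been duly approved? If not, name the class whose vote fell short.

Approved — every class gave the required vote.

Series A: 4/5 of 15545439 = 12436351.20, rounded up to 12436352; 12,436,352 required, 12,439,010 in favor — approved.
Series B: 4/5 of 5138385 = 4110708; 4,110,708 required, 4,111,104 in favor — approved.
Series C: 3/4 of 7723058 = 5792293.50, rounded up to 5792294; 5,792,294 required, 5,792,294 in favor — approved.
Series D: 2/3 of 15555883 = 10370588.67, rounded up to 10370589; 10,370,589 required, 10,371,219 in favor — approved.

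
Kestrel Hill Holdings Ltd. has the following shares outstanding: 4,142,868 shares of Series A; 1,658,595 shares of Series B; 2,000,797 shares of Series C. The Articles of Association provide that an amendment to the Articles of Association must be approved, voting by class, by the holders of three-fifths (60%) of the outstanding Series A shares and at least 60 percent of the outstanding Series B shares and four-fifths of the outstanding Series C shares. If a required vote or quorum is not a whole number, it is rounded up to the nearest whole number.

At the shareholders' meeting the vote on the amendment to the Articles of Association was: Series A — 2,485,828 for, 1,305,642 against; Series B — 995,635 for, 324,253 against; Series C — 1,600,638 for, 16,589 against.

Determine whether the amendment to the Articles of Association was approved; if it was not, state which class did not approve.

Series A: 3/5 of 4142868 = 2485720.80, rounded up to 2485721; 2,485,721 required, 2,485,828 in favor — approved.
Series B: 3/5 of 1658595 = 995157; 995,157 required, 995,635 in favor — approved.
Series C: 4/5 of 2000797 = 1600637.60, rounded up to 1600638; 1,600,638 required, 1,600,638 in favor — approved.

Approved — every class gave the required vote.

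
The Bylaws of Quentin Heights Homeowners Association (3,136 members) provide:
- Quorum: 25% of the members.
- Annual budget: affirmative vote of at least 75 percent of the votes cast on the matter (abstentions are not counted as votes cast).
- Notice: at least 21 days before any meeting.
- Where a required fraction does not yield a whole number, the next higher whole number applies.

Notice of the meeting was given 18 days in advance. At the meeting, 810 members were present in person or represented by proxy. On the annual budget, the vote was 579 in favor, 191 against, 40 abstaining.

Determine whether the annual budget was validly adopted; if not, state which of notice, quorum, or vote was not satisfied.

Invalid — notice requirement not satisfied.

Notice: 18 days given; 21 required. Not satisfied.
Quorum: 25% of 3,136 = 784; 810 present. Satisfied.
Vote: requires three-fourths of the votes cast (810 − 40 abstaining = 770); 3/4 of 770 = 577.50, rounded up to 578, so 578 needed; 579 in favor. Satisfied.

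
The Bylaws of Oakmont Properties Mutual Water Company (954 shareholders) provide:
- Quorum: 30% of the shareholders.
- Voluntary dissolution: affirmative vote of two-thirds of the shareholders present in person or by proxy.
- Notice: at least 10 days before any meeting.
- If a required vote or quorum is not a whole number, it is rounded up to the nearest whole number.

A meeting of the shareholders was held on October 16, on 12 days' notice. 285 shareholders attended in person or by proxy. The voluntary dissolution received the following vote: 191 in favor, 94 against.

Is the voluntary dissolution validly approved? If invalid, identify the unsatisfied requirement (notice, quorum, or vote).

Invalid — quorum requirement not satisfied.

Notice: 12 days given; 10 required. Satisfied.
Quorum: 30% of 954 = 286.20, rounded up to 287; 285 present. Not satisfied.
Vote: requires two-thirds of those present (285); 2/3 of 285 = 190, so 190 needed; 191 in favor. Satisfied.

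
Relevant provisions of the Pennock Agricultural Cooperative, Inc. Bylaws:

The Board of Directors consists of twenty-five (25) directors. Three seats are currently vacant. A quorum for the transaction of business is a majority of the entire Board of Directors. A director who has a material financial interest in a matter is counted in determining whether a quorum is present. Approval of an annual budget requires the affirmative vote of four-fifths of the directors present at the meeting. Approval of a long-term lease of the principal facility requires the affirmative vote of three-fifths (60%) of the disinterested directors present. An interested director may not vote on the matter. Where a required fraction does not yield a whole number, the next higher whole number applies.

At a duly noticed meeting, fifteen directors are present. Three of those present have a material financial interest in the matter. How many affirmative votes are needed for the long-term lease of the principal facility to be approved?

8

The long-term lease of the principal facility requires three-fifths of the disinterested directors present (15 − 3 = 12).
3/5 of 12 = 7.20, rounded up to 8.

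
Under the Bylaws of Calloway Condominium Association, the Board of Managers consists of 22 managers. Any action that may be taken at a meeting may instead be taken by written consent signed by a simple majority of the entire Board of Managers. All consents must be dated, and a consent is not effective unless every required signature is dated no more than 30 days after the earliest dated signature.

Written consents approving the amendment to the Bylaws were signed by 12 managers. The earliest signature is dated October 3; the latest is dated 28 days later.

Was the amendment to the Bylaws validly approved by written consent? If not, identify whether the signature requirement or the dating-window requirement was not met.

Effective — both the signature and dating-window requirements are satisfied.

Signatures required: a simple majority of 22 — a majority of 22 is 12, so 12 needed; 12 signed. Sufficient.
Dating window: the latest signature is 28 days after the earliest; the limit is 30 days. Within the window.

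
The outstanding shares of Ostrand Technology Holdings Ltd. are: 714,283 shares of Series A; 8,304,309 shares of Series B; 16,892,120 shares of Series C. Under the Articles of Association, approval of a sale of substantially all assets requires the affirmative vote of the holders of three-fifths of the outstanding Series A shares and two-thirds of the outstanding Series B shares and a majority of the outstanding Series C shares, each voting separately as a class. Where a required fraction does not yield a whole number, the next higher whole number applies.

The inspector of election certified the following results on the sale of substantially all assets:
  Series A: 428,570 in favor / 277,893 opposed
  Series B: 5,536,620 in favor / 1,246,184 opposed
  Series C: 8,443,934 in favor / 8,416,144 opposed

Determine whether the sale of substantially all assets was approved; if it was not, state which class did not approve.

Not approved — the Series C shares did not give the required vote.

Series A: 3/5 of 714283 = 428569.80, rounded up to 428570; 428,570 required, 428,570 in favor — approved.
Series B: 2/3 of 8304309 = 5536206; 5,536,206 required, 5,536,620 in favor — approved.
Series C: a majority of 16892120 is 8446061; 8,446,061 required, 8,443,934 in favor — not approved.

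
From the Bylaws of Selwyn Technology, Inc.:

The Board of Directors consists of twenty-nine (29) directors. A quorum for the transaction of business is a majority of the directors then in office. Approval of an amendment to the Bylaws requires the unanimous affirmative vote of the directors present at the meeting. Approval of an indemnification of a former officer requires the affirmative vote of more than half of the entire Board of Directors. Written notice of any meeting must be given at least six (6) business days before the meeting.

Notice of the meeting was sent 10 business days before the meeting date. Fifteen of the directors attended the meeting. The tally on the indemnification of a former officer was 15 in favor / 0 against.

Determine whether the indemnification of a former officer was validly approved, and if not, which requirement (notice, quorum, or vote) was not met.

Valid — all requirements satisfied.

Notice: 10 business days given; 6 required (10 ≥ 6). Satisfied.
Quorum: 15 present; quorum is 15. Satisfied.
Vote: the indemnification of a former officer requires a majority of the entire Board of Directors (29). A majority of 29 is 15, so 15 affirmative votes are needed; 15 voted in favor. Satisfied.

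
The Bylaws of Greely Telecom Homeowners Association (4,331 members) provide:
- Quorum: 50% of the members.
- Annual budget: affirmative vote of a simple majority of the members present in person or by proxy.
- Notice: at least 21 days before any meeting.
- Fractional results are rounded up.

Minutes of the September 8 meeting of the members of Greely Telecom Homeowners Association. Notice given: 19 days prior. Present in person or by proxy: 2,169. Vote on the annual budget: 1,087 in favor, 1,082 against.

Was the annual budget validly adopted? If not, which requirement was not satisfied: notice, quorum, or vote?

Notice: 19 days given; 21 required. Not satisfied.
Quorum: 50% of 4,331 = 2,165.50, rounded up to 2,166; 2,169 present. Satisfied.
Vote: requires a majority of those present (2,169); a majority of 2169 is 1085, so 1,085 needed; 1,087 in favor. Satisfied.

Invalid — notice requirement not satisfied.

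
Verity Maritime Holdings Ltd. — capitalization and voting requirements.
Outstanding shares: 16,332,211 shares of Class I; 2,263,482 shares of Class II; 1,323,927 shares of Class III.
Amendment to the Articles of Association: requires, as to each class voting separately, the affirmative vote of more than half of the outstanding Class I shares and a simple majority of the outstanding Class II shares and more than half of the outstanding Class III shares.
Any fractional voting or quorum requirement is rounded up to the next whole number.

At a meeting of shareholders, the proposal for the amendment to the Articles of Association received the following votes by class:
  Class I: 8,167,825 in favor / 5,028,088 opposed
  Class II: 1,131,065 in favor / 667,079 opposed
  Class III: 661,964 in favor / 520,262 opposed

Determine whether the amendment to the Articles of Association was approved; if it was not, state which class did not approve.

Not approved — the Class II shares did not give the required vote.

Class I: a majority of 16332211 is 8166106; 8,166,106 required, 8,167,825 in favor — approved.
Class II: a majority of 2263482 is 1131742; 1,131,742 required, 1,131,065 in favor — not approved.
Class III: a majority of 1323927 is 661964; 661,964 required, 661,964 in favor — approved.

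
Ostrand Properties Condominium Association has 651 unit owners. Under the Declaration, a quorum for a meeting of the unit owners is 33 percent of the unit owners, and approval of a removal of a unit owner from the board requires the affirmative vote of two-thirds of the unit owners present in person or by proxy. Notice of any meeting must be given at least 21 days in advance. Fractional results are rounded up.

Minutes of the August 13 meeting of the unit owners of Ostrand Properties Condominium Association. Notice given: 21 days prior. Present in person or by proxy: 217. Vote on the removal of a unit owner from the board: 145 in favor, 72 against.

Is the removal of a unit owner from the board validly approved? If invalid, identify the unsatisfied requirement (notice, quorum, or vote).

Valid — all requirements satisfied.

Notice: 21 days given; 21 required. Satisfied.
Quorum: 33% of 651 = 214.83, rounded up to 215; 217 present. Satisfied.
Vote: requires two-thirds of those present (217); 2/3 of 217 = 144.67, rounded up to 145, so 145 needed; 145 in favor. Satisfied.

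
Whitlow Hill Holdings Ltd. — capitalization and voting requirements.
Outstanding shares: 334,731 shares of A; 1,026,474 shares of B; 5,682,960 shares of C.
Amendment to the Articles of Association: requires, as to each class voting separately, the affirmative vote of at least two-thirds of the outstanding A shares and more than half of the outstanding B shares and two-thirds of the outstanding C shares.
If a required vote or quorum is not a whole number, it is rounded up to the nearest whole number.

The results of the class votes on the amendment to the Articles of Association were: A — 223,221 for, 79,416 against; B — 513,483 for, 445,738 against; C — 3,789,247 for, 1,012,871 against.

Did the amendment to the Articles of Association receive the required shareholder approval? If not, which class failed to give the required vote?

Approved — every class gave the required vote.

A: 2/3 of 334731 = 223154; 223,154 required, 223,221 in favor — approved.
B: a majority of 1026474 is 513238; 513,238 required, 513,483 in favor — approved.
C: 2/3 of 5682960 = 3788640; 3,788,640 required, 3,789,247 in favor — approved.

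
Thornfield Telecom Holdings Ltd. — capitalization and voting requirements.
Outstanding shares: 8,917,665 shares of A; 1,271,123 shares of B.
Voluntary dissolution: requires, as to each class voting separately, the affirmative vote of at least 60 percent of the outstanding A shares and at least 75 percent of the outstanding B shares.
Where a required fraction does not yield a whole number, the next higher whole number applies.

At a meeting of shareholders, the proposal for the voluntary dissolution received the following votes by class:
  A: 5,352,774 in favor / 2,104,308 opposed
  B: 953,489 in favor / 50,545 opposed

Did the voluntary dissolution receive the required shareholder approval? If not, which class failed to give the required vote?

A: 3/5 of 8917665 = 5350599; 5,350,599 required, 5,352,774 in favor — approved.
B: 3/4 of 1271123 = 953342.25, rounded up to 953343; 953,343 required, 953,489 in favor — approved.

Approved — every class gave the required vote.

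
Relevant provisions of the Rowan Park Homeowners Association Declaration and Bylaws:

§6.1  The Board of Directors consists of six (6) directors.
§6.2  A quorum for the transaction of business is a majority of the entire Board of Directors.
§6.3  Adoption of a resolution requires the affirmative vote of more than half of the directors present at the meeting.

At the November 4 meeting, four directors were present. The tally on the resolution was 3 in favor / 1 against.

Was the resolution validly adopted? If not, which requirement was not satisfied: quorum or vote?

Valid — all requirements satisfied.

Quorum: 4 present; quorum is 4. Satisfied.
Vote: the resolution requires a majority of the directors present (4). A majority of 4 is 3, so 3 affirmative votes are needed; 3 voted in favor. Satisfied.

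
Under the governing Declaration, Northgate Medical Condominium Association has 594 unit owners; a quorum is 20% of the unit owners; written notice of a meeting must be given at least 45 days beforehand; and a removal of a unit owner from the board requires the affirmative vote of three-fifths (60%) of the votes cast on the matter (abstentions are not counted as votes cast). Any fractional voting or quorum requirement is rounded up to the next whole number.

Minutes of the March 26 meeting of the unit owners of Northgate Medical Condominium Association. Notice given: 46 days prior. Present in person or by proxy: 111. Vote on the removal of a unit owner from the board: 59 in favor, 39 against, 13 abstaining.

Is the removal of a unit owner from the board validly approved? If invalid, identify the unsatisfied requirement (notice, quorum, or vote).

Invalid — quorum requirement not satisfied.

Notice: 46 days given; 45 required. Satisfied.
Quorum: 20% of 594 = 118.80, rounded up to 119; 111 present. Not satisfied.
Vote: requires three-fifths of the votes cast (111 − 13 abstaining = 98); 3/5 of 98 = 58.80, rounded up to 59, so 59 needed; 59 in favor. Satisfied.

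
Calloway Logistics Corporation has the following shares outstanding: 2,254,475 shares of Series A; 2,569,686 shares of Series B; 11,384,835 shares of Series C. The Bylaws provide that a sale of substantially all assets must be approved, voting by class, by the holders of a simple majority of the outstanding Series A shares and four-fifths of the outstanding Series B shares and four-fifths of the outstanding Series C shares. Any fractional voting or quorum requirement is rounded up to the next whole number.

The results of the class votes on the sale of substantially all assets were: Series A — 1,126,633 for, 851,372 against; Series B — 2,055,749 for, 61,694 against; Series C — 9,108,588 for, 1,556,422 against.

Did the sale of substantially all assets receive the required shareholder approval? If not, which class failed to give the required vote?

Series A: a majority of 2254475 is 1127238; 1,127,238 required, 1,126,633 in favor — not approved.
Series B: 4/5 of 2569686 = 2055748.80, rounded up to 2055749; 2,055,749 required, 2,055,749 in favor — approved.
Series C: 4/5 of 11384835 = 9107868; 9,107,868 required, 9,108,588 in favor — approved.

Not approved — the Series A shares did not give the required vote.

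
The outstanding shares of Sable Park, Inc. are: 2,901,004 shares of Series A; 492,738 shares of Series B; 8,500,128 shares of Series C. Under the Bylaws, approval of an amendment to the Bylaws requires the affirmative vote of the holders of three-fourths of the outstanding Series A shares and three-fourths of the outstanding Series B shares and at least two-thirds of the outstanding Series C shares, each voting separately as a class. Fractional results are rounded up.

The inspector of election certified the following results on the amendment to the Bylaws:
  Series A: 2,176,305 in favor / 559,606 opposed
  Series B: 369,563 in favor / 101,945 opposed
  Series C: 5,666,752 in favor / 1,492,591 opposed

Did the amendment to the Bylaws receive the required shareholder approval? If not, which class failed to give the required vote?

Approved — every class gave the required vote.

Series A: 3/4 of 2901004 = 2175753; 2,175,753 required, 2,176,305 in favor — approved.
Series B: 3/4 of 492738 = 369553.50, rounded up to 369554; 369,554 required, 369,563 in favor — approved.
Series C: 2/3 of 8500128 = 5666752; 5,666,752 required, 5,666,752 in favor — approved.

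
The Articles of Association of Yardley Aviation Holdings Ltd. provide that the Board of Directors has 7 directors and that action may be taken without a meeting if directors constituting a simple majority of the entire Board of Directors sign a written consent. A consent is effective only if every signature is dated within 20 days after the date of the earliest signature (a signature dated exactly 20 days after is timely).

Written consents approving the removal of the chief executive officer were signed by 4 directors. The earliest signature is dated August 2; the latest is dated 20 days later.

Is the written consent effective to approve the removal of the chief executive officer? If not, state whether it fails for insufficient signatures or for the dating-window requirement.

Signatures required: a simple majority of 7 — a majority of 7 is 4, so 4 needed; 4 signed. Sufficient.
Dating window: the latest signature is 20 days after the earliest; the limit is 20 days. Within the window.

Effective — both the signature and dating-window requirements are satisfied.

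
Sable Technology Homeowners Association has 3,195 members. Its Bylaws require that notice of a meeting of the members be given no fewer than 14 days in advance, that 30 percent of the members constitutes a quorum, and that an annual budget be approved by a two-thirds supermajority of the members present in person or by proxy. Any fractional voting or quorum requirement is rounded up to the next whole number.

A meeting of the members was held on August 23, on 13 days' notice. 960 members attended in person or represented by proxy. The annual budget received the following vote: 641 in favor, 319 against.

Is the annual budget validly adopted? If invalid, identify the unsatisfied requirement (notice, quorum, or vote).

Notice: 13 days given; 14 required. Not satisfied.
Quorum: 30% of 3,195 = 958.50, rounded up to 959; 960 present. Satisfied.
Vote: requires two-thirds of those present (960); 2/3 of 960 = 640, so 640 needed; 641 in favor. Satisfied.

Invalid — notice requirement not satisfied.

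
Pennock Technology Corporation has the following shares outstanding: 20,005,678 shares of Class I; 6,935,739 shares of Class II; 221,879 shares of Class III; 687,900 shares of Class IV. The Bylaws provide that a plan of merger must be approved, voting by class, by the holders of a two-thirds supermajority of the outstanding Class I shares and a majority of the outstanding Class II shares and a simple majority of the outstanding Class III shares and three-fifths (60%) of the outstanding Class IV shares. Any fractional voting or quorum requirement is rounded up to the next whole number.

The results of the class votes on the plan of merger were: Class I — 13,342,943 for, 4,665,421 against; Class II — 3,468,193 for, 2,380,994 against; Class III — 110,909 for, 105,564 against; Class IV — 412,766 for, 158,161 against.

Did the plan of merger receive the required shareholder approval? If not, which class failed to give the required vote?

Not approved — the Class III shares did not give the required vote.

Class I: 2/3 of 20005678 = 13337118.67, rounded up to 13337119; 13,337,119 required, 13,342,943 in favor — approved.
Class II: a majority of 6935739 is 3467870; 3,467,870 required, 3,468,193 in favor — approved.
Class III: a majority of 221879 is 110940; 110,940 required, 110,909 in favor — not approved.
Class IV: 3/5 of 687900 = 412740; 412,740 required, 412,766 in favor — approved.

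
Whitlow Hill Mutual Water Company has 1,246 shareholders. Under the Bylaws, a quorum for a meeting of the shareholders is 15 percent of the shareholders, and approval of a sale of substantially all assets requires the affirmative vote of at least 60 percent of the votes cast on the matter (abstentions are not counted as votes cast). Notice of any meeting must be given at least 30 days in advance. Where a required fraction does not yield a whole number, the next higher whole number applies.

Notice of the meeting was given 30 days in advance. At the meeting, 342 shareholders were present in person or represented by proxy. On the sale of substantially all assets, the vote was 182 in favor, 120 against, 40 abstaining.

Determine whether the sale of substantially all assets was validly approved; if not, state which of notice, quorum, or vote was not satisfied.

Notice: 30 days given; 30 required. Satisfied.
Quorum: 15% of 1,246 = 186.90, rounded up to 187; 342 present. Satisfied.
Vote: requires three-fifths of the votes cast (342 − 40 abstaining = 302); 3/5 of 302 = 181.20, rounded up to 182, so 182 needed; 182 in favor. Satisfied.

Valid — all requirements satisfied.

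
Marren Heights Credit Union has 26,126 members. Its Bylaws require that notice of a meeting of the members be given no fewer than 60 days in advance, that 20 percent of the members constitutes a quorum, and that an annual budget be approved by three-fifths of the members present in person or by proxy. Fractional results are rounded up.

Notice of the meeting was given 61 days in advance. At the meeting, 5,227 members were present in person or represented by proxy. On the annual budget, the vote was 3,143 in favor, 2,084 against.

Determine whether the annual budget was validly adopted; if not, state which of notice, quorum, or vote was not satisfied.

Notice: 61 days given; 60 required. Satisfied.
Quorum: 20% of 26,126 = 5,225.20, rounded up to 5,226; 5,227 present. Satisfied.
Vote: requires three-fifths of those present (5,227); 3/5 of 5227 = 3136.20, rounded up to 3137, so 3,137 needed; 3,143 in favor. Satisfied.

Valid — all requirements satisfied.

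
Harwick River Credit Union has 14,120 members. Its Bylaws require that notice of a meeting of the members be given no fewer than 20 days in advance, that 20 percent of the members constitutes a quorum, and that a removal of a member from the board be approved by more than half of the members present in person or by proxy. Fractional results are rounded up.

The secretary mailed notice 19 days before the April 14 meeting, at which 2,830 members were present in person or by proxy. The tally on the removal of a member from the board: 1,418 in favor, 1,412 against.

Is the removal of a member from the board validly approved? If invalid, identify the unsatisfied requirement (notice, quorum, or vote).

Invalid — notice requirement not satisfied.

Notice: 19 days given; 20 required. Not satisfied.
Quorum: 20% of 14,120 = 2,824; 2,830 present. Satisfied.
Vote: requires a majority of those present (2,830); a majority of 2830 is 1416, so 1,416 needed; 1,418 in favor. Satisfied.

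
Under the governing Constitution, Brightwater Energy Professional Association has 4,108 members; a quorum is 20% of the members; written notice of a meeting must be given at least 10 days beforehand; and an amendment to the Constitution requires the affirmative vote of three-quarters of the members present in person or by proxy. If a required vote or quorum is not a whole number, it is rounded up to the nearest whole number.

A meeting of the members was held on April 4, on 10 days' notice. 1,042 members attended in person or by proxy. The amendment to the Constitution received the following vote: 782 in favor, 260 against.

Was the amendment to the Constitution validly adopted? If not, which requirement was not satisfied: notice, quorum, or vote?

Notice: 10 days given; 10 required. Satisfied.
Quorum: 20% of 4,108 = 821.60, rounded up to 822; 1,042 present. Satisfied.
Vote: requires three-fourths of those present (1,042); 3/4 of 1042 = 781.50, rounded up to 782, so 782 needed; 782 in favor. Satisfied.

Valid — all requirements satisfied.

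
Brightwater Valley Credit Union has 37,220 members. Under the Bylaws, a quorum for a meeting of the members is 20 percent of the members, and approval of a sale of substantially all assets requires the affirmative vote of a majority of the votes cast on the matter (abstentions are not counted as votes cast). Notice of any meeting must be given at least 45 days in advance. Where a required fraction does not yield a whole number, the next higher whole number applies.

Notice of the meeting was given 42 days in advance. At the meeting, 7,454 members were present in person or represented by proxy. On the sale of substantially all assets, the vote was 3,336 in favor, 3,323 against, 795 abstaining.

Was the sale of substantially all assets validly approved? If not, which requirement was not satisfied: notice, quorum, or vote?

Invalid — notice requirement not satisfied.

Notice: 42 days given; 45 required. Not satisfied.
Quorum: 20% of 37,220 = 7,444; 7,454 present. Satisfied.
Vote: requires a majority of the votes cast (7,454 − 795 abstaining = 6,659); a majority of 6659 is 3330, so 3,330 needed; 3,336 in favor. Satisfied.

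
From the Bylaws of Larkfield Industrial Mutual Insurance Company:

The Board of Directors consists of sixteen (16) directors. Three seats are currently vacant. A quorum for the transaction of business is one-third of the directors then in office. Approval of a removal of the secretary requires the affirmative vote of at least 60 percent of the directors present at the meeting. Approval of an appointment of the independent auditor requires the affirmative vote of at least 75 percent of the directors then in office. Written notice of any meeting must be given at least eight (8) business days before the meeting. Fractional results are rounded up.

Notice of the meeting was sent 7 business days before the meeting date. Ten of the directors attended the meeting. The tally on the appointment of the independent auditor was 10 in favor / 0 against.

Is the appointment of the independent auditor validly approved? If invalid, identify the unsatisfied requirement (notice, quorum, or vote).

Notice: 7 business days given; 8 required (7 < 8). Not satisfied.
Quorum: 10 present; quorum is 5. Satisfied.
Vote: the appointment of the independent auditor requires three-fourths of the directors then in office (13). 3/4 of 13 = 9.75, rounded up to 10, so 10 affirmative votes are needed; 10 voted in favor. Satisfied.

Invalid — notice requirement not satisfied.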